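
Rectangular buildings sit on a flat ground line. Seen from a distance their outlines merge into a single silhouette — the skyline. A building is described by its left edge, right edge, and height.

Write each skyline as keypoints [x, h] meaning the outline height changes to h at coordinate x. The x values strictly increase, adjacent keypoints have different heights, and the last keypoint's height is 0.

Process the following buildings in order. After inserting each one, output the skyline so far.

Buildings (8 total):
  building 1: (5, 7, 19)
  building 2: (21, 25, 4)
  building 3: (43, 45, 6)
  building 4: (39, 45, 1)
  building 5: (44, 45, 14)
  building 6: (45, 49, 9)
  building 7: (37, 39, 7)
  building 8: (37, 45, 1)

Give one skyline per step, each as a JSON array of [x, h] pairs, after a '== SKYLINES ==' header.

== SKYLINES ==
[[5,19],[7,0]]
[[5,19],[7,0],[21,4],[25,0]]
[[5,19],[7,0],[21,4],[25,0],[43,6],[45,0]]
[[5,19],[7,0],[21,4],[25,0],[39,1],[43,6],[45,0]]
[[5,19],[7,0],[21,4],[25,0],[39,1],[43,6],[44,14],[45,0]]
[[5,19],[7,0],[21,4],[25,0],[39,1],[43,6],[44,14],[45,9],[49,0]]
[[5,19],[7,0],[21,4],[25,0],[37,7],[39,1],[43,6],[44,14],[45,9],[49,0]]
[[5,19],[7,0],[21,4],[25,0],[37,7],[39,1],[43,6],[44,14],[45,9],[49,0]]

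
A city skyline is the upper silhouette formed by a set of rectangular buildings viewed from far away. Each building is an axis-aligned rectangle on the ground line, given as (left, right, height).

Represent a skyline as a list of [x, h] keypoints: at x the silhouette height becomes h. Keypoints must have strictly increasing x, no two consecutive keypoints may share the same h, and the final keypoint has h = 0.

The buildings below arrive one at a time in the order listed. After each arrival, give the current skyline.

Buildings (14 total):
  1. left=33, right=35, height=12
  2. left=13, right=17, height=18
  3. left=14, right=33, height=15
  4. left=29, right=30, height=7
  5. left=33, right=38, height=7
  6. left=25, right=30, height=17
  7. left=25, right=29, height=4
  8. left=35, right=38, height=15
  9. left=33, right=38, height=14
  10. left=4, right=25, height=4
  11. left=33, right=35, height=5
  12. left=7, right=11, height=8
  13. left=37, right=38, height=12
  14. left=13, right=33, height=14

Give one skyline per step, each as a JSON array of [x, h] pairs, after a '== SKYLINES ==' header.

== SKYLINES ==
[[33,12],[35,0]]
[[13,18],[17,0],[33,12],[35,0]]
[[13,18],[17,15],[33,12],[35,0]]
[[13,18],[17,15],[33,12],[35,0]]
[[13,18],[17,15],[33,12],[35,7],[38,0]]
[[13,18],[17,15],[25,17],[30,15],[33,12],[35,7],[38,0]]
[[13,18],[17,15],[25,17],[30,15],[33,12],[35,7],[38,0]]
[[13,18],[17,15],[25,17],[30,15],[33,12],[35,15],[38,0]]
[[13,18],[17,15],[25,17],[30,15],[33,14],[35,15],[38,0]]
[[4,4],[13,18],[17,15],[25,17],[30,15],[33,14],[35,15],[38,0]]
[[4,4],[13,18],[17,15],[25,17],[30,15],[33,14],[35,15],[38,0]]
[[4,4],[7,8],[11,4],[13,18],[17,15],[25,17],[30,15],[33,14],[35,15],[38,0]]
[[4,4],[7,8],[11,4],[13,18],[17,15],[25,17],[30,15],[33,14],[35,15],[38,0]]
[[4,4],[7,8],[11,4],[13,18],[17,15],[25,17],[30,15],[33,14],[35,15],[38,0]]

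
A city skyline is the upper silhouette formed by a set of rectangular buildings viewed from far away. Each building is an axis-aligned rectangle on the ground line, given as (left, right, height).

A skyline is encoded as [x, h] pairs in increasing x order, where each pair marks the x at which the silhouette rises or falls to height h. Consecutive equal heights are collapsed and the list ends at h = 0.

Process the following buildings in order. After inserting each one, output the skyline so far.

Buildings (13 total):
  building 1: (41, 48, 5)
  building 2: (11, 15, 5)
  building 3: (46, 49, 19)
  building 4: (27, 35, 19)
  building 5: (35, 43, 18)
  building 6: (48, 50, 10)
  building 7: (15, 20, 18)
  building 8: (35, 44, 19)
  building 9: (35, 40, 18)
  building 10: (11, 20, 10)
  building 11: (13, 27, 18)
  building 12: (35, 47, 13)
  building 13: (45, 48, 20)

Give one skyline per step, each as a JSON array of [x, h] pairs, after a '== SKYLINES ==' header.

== SKYLINES ==
[[41,5],[48,0]]
[[11,5],[15,0],[41,5],[48,0]]
[[11,5],[15,0],[41,5],[46,19],[49,0]]
[[11,5],[15,0],[27,19],[35,0],[41,5],[46,19],[49,0]]
[[11,5],[15,0],[27,19],[35,18],[43,5],[46,19],[49,0]]
[[11,5],[15,0],[27,19],[35,18],[43,5],[46,19],[49,10],[50,0]]
[[11,5],[15,18],[20,0],[27,19],[35,18],[43,5],[46,19],[49,10],[50,0]]
[[11,5],[15,18],[20,0],[27,19],[44,5],[46,19],[49,10],[50,0]]
[[11,5],[15,18],[20,0],[27,19],[44,5],[46,19],[49,10],[50,0]]
[[11,10],[15,18],[20,0],[27,19],[44,5],[46,19],[49,10],[50,0]]
[[11,10],[13,18],[27,19],[44,5],[46,19],[49,10],[50,0]]
[[11,10],[13,18],[27,19],[44,13],[46,19],[49,10],[50,0]]
[[11,10],[13,18],[27,19],[44,13],[45,20],[48,19],[49,10],[50,0]]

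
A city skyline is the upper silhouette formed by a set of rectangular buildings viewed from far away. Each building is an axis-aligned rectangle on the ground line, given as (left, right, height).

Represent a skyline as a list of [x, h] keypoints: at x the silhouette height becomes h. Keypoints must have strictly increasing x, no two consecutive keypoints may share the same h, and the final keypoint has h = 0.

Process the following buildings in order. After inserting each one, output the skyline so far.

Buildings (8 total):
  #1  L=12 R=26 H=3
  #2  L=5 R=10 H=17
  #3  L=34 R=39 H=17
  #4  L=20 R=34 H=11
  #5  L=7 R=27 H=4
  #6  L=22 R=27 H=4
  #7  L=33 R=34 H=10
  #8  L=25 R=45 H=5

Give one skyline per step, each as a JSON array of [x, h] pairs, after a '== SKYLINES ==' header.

== SKYLINES ==
[[12,3],[26,0]]
[[5,17],[10,0],[12,3],[26,0]]
[[5,17],[10,0],[12,3],[26,0],[34,17],[39,0]]
[[5,17],[10,0],[12,3],[20,11],[34,17],[39,0]]
[[5,17],[10,4],[20,11],[34,17],[39,0]]
[[5,17],[10,4],[20,11],[34,17],[39,0]]
[[5,17],[10,4],[20,11],[34,17],[39,0]]
[[5,17],[10,4],[20,11],[34,17],[39,5],[45,0]]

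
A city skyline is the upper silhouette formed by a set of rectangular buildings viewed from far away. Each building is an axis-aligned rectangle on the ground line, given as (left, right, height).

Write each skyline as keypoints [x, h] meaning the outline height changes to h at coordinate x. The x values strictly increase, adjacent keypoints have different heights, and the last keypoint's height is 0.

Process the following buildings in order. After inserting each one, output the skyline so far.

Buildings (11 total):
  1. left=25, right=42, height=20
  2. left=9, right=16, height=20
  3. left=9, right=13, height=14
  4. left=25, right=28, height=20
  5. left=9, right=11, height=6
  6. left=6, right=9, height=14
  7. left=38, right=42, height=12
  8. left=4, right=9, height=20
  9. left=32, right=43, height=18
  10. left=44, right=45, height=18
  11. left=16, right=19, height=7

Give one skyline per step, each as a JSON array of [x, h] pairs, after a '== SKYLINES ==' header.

== SKYLINES ==
[[25,20],[42,0]]
[[9,20],[16,0],[25,20],[42,0]]
[[9,20],[16,0],[25,20],[42,0]]
[[9,20],[16,0],[25,20],[42,0]]
[[9,20],[16,0],[25,20],[42,0]]
[[6,14],[9,20],[16,0],[25,20],[42,0]]
[[6,14],[9,20],[16,0],[25,20],[42,0]]
[[4,20],[16,0],[25,20],[42,0]]
[[4,20],[16,0],[25,20],[42,18],[43,0]]
[[4,20],[16,0],[25,20],[42,18],[43,0],[44,18],[45,0]]
[[4,20],[16,7],[19,0],[25,20],[42,18],[43,0],[44,18],[45,0]]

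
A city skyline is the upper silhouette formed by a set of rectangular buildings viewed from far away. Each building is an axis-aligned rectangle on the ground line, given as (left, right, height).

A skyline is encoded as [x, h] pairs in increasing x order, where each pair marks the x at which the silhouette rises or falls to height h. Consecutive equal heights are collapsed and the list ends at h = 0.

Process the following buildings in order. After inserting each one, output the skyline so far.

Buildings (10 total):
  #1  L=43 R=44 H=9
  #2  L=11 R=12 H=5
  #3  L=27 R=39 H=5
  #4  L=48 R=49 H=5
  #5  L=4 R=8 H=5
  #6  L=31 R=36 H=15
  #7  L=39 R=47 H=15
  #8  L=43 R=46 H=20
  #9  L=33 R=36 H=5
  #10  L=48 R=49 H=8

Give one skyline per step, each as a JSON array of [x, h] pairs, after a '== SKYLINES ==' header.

== SKYLINES ==
[[43,9],[44,0]]
[[11,5],[12,0],[43,9],[44,0]]
[[11,5],[12,0],[27,5],[39,0],[43,9],[44,0]]
[[11,5],[12,0],[27,5],[39,0],[43,9],[44,0],[48,5],[49,0]]
[[4,5],[8,0],[11,5],[12,0],[27,5],[39,0],[43,9],[44,0],[48,5],[49,0]]
[[4,5],[8,0],[11,5],[12,0],[27,5],[31,15],[36,5],[39,0],[43,9],[44,0],[48,5],[49,0]]
[[4,5],[8,0],[11,5],[12,0],[27,5],[31,15],[36,5],[39,15],[47,0],[48,5],[49,0]]
[[4,5],[8,0],[11,5],[12,0],[27,5],[31,15],[36,5],[39,15],[43,20],[46,15],[47,0],[48,5],[49,0]]
[[4,5],[8,0],[11,5],[12,0],[27,5],[31,15],[36,5],[39,15],[43,20],[46,15],[47,0],[48,5],[49,0]]
[[4,5],[8,0],[11,5],[12,0],[27,5],[31,15],[36,5],[39,15],[43,20],[46,15],[47,0],[48,8],[49,0]]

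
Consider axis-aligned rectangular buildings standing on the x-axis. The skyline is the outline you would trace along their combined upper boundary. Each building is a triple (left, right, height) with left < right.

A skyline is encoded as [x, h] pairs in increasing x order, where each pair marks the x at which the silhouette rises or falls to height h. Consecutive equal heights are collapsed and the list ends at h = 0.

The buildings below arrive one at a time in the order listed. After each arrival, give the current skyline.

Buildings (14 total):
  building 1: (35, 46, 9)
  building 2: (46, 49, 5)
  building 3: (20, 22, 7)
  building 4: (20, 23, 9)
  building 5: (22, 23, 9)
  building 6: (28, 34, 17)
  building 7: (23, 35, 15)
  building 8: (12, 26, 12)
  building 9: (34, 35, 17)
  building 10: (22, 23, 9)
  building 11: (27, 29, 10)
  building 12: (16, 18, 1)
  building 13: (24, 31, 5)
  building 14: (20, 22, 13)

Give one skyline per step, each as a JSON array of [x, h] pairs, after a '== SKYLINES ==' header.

== SKYLINES ==
[[35,9],[46,0]]
[[35,9],[46,5],[49,0]]
[[20,7],[22,0],[35,9],[46,5],[49,0]]
[[20,9],[23,0],[35,9],[46,5],[49,0]]
[[20,9],[23,0],[35,9],[46,5],[49,0]]
[[20,9],[23,0],[28,17],[34,0],[35,9],[46,5],[49,0]]
[[20,9],[23,15],[28,17],[34,15],[35,9],[46,5],[49,0]]
[[12,12],[23,15],[28,17],[34,15],[35,9],[46,5],[49,0]]
[[12,12],[23,15],[28,17],[35,9],[46,5],[49,0]]
[[12,12],[23,15],[28,17],[35,9],[46,5],[49,0]]
[[12,12],[23,15],[28,17],[35,9],[46,5],[49,0]]
[[12,12],[23,15],[28,17],[35,9],[46,5],[49,0]]
[[12,12],[23,15],[28,17],[35,9],[46,5],[49,0]]
[[12,12],[20,13],[22,12],[23,15],[28,17],[35,9],[46,5],[49,0]]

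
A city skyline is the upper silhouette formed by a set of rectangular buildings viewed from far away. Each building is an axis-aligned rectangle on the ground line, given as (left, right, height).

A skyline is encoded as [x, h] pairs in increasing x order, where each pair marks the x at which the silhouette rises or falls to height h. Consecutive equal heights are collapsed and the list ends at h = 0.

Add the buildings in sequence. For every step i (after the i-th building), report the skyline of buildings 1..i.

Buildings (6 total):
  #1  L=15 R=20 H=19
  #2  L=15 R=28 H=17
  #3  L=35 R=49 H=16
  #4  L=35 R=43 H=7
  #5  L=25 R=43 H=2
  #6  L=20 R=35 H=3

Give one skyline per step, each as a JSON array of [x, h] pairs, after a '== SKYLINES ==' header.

== SKYLINES ==
[[15,19],[20,0]]
[[15,19],[20,17],[28,0]]
[[15,19],[20,17],[28,0],[35,16],[49,0]]
[[15,19],[20,17],[28,0],[35,16],[49,0]]
[[15,19],[20,17],[28,2],[35,16],[49,0]]
[[15,19],[20,17],[28,3],[35,16],[49,0]]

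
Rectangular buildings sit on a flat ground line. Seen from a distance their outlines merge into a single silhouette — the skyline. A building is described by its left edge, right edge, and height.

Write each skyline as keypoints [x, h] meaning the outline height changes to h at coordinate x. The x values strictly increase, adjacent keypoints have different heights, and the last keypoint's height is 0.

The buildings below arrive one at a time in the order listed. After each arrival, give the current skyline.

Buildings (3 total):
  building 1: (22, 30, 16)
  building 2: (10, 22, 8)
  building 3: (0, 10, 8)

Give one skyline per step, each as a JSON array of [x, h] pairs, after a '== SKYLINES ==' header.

== SKYLINES ==
[[22,16],[30,0]]
[[10,8],[22,16],[30,0]]
[[0,8],[22,16],[30,0]]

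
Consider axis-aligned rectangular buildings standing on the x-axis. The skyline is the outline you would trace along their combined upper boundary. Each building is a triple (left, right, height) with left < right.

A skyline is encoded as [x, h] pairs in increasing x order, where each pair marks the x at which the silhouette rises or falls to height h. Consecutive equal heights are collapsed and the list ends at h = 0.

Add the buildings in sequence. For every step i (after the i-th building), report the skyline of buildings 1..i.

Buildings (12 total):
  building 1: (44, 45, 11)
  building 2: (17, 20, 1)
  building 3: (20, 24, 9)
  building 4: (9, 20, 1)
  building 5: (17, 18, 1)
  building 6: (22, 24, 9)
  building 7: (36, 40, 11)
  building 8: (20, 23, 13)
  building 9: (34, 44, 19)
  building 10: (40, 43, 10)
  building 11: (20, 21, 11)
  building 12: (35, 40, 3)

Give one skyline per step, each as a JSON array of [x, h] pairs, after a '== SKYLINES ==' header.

== SKYLINES ==
[[44,11],[45,0]]
[[17,1],[20,0],[44,11],[45,0]]
[[17,1],[20,9],[24,0],[44,11],[45,0]]
[[9,1],[20,9],[24,0],[44,11],[45,0]]
[[9,1],[20,9],[24,0],[44,11],[45,0]]
[[9,1],[20,9],[24,0],[44,11],[45,0]]
[[9,1],[20,9],[24,0],[36,11],[40,0],[44,11],[45,0]]
[[9,1],[20,13],[23,9],[24,0],[36,11],[40,0],[44,11],[45,0]]
[[9,1],[20,13],[23,9],[24,0],[34,19],[44,11],[45,0]]
[[9,1],[20,13],[23,9],[24,0],[34,19],[44,11],[45,0]]
[[9,1],[20,13],[23,9],[24,0],[34,19],[44,11],[45,0]]
[[9,1],[20,13],[23,9],[24,0],[34,19],[44,11],[45,0]]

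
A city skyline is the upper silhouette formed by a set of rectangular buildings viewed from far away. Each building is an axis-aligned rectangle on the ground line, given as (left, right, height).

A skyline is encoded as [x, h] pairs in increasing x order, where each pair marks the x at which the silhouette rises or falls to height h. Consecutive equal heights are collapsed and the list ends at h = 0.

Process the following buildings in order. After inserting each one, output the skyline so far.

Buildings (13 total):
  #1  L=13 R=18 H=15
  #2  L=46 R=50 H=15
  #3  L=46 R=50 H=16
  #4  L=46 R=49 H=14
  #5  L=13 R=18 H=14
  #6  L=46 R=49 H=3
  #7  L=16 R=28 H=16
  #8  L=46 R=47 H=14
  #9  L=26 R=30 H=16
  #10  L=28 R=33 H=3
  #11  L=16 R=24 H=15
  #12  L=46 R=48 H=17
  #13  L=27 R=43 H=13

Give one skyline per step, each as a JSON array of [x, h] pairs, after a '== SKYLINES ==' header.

== SKYLINES ==
[[13,15],[18,0]]
[[13,15],[18,0],[46,15],[50,0]]
[[13,15],[18,0],[46,16],[50,0]]
[[13,15],[18,0],[46,16],[50,0]]
[[13,15],[18,0],[46,16],[50,0]]
[[13,15],[18,0],[46,16],[50,0]]
[[13,15],[16,16],[28,0],[46,16],[50,0]]
[[13,15],[16,16],[28,0],[46,16],[50,0]]
[[13,15],[16,16],[30,0],[46,16],[50,0]]
[[13,15],[16,16],[30,3],[33,0],[46,16],[50,0]]
[[13,15],[16,16],[30,3],[33,0],[46,16],[50,0]]
[[13,15],[16,16],[30,3],[33,0],[46,17],[48,16],[50,0]]
[[13,15],[16,16],[30,13],[43,0],[46,17],[48,16],[50,0]]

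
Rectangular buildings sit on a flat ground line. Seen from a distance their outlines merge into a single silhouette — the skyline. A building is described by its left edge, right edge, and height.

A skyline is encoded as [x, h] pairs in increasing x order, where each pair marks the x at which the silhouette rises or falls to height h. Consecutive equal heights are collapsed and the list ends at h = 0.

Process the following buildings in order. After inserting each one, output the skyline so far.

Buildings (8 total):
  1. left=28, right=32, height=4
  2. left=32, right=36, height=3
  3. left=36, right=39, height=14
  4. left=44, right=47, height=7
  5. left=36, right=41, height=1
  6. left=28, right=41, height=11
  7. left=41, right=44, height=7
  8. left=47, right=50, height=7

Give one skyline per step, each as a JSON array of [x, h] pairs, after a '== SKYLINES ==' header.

== SKYLINES ==
[[28,4],[32,0]]
[[28,4],[32,3],[36,0]]
[[28,4],[32,3],[36,14],[39,0]]
[[28,4],[32,3],[36,14],[39,0],[44,7],[47,0]]
[[28,4],[32,3],[36,14],[39,1],[41,0],[44,7],[47,0]]
[[28,11],[36,14],[39,11],[41,0],[44,7],[47,0]]
[[28,11],[36,14],[39,11],[41,7],[47,0]]
[[28,11],[36,14],[39,11],[41,7],[50,0]]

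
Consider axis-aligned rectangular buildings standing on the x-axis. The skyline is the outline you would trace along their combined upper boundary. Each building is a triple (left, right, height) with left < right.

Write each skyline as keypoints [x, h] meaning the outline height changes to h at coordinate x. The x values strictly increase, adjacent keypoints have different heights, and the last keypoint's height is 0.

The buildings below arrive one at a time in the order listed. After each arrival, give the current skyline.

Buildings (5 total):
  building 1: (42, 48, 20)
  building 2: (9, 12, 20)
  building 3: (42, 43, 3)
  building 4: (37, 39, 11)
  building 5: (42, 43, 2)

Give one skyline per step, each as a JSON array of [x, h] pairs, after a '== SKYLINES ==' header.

== SKYLINES ==
[[42,20],[48,0]]
[[9,20],[12,0],[42,20],[48,0]]
[[9,20],[12,0],[42,20],[48,0]]
[[9,20],[12,0],[37,11],[39,0],[42,20],[48,0]]
[[9,20],[12,0],[37,11],[39,0],[42,20],[48,0]]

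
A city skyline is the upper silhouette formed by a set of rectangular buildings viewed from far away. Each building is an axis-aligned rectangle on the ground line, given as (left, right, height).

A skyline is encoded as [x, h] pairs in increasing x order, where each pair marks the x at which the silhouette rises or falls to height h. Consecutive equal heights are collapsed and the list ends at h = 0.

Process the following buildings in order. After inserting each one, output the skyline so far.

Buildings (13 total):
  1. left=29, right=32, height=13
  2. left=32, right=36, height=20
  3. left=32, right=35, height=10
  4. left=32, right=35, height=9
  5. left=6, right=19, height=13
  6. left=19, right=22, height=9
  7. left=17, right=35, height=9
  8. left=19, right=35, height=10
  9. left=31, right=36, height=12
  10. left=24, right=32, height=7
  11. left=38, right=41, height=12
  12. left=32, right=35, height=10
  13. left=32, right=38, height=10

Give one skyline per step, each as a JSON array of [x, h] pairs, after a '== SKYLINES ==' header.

== SKYLINES ==
[[29,13],[32,0]]
[[29,13],[32,20],[36,0]]
[[29,13],[32,20],[36,0]]
[[29,13],[32,20],[36,0]]
[[6,13],[19,0],[29,13],[32,20],[36,0]]
[[6,13],[19,9],[22,0],[29,13],[32,20],[36,0]]
[[6,13],[19,9],[29,13],[32,20],[36,0]]
[[6,13],[19,10],[29,13],[32,20],[36,0]]
[[6,13],[19,10],[29,13],[32,20],[36,0]]
[[6,13],[19,10],[29,13],[32,20],[36,0]]
[[6,13],[19,10],[29,13],[32,20],[36,0],[38,12],[41,0]]
[[6,13],[19,10],[29,13],[32,20],[36,0],[38,12],[41,0]]
[[6,13],[19,10],[29,13],[32,20],[36,10],[38,12],[41,0]]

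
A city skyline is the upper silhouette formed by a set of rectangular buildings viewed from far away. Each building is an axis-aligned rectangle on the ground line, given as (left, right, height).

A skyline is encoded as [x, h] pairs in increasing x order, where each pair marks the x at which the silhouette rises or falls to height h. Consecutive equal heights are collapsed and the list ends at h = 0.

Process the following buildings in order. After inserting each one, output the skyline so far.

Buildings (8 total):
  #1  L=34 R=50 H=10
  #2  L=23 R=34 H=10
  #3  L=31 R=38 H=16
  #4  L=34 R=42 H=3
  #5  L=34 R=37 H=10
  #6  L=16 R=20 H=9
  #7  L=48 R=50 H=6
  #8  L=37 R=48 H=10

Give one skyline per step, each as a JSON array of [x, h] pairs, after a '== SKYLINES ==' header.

== SKYLINES ==
[[34,10],[50,0]]
[[23,10],[50,0]]
[[23,10],[31,16],[38,10],[50,0]]
[[23,10],[31,16],[38,10],[50,0]]
[[23,10],[31,16],[38,10],[50,0]]
[[16,9],[20,0],[23,10],[31,16],[38,10],[50,0]]
[[16,9],[20,0],[23,10],[31,16],[38,10],[50,0]]
[[16,9],[20,0],[23,10],[31,16],[38,10],[50,0]]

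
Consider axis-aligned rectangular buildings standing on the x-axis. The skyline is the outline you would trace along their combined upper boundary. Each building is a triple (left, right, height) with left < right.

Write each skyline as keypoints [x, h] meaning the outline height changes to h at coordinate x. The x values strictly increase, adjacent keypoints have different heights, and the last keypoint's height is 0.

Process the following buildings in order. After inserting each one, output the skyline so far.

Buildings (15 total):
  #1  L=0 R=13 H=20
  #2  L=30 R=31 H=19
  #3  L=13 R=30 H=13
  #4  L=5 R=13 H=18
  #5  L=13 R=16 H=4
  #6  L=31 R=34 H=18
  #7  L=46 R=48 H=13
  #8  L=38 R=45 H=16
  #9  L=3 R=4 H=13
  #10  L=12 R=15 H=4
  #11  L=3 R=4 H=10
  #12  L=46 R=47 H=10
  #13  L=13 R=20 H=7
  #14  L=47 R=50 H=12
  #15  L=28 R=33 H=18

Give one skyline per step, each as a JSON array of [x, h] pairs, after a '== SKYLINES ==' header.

== SKYLINES ==
[[0,20],[13,0]]
[[0,20],[13,0],[30,19],[31,0]]
[[0,20],[13,13],[30,19],[31,0]]
[[0,20],[13,13],[30,19],[31,0]]
[[0,20],[13,13],[30,19],[31,0]]
[[0,20],[13,13],[30,19],[31,18],[34,0]]
[[0,20],[13,13],[30,19],[31,18],[34,0],[46,13],[48,0]]
[[0,20],[13,13],[30,19],[31,18],[34,0],[38,16],[45,0],[46,13],[48,0]]
[[0,20],[13,13],[30,19],[31,18],[34,0],[38,16],[45,0],[46,13],[48,0]]
[[0,20],[13,13],[30,19],[31,18],[34,0],[38,16],[45,0],[46,13],[48,0]]
[[0,20],[13,13],[30,19],[31,18],[34,0],[38,16],[45,0],[46,13],[48,0]]
[[0,20],[13,13],[30,19],[31,18],[34,0],[38,16],[45,0],[46,13],[48,0]]
[[0,20],[13,13],[30,19],[31,18],[34,0],[38,16],[45,0],[46,13],[48,0]]
[[0,20],[13,13],[30,19],[31,18],[34,0],[38,16],[45,0],[46,13],[48,12],[50,0]]
[[0,20],[13,13],[28,18],[30,19],[31,18],[34,0],[38,16],[45,0],[46,13],[48,12],[50,0]]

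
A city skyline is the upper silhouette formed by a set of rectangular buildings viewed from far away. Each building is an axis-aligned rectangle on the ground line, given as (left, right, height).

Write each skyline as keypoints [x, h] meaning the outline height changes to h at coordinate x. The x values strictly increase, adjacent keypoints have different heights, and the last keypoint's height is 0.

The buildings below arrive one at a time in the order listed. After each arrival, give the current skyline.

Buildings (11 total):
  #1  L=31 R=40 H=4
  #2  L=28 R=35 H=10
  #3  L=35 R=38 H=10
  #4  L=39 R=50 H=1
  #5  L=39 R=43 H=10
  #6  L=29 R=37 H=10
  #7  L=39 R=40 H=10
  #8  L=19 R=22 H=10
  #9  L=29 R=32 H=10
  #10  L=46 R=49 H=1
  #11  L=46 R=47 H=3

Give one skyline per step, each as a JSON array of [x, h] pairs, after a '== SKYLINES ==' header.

== SKYLINES ==
[[31,4],[40,0]]
[[28,10],[35,4],[40,0]]
[[28,10],[38,4],[40,0]]
[[28,10],[38,4],[40,1],[50,0]]
[[28,10],[38,4],[39,10],[43,1],[50,0]]
[[28,10],[38,4],[39,10],[43,1],[50,0]]
[[28,10],[38,4],[39,10],[43,1],[50,0]]
[[19,10],[22,0],[28,10],[38,4],[39,10],[43,1],[50,0]]
[[19,10],[22,0],[28,10],[38,4],[39,10],[43,1],[50,0]]
[[19,10],[22,0],[28,10],[38,4],[39,10],[43,1],[50,0]]
[[19,10],[22,0],[28,10],[38,4],[39,10],[43,1],[46,3],[47,1],[50,0]]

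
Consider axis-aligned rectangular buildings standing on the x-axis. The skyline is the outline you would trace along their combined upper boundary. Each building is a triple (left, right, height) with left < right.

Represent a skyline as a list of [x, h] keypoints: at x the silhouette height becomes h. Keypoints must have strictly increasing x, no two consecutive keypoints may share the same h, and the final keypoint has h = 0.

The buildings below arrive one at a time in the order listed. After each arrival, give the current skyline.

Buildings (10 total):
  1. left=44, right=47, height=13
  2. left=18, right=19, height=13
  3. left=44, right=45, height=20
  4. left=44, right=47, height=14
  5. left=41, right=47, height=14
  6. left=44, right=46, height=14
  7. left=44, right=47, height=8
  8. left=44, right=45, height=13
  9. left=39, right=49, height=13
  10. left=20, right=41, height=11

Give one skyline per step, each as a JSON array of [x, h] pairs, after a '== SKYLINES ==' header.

== SKYLINES ==
[[44,13],[47,0]]
[[18,13],[19,0],[44,13],[47,0]]
[[18,13],[19,0],[44,20],[45,13],[47,0]]
[[18,13],[19,0],[44,20],[45,14],[47,0]]
[[18,13],[19,0],[41,14],[44,20],[45,14],[47,0]]
[[18,13],[19,0],[41,14],[44,20],[45,14],[47,0]]
[[18,13],[19,0],[41,14],[44,20],[45,14],[47,0]]
[[18,13],[19,0],[41,14],[44,20],[45,14],[47,0]]
[[18,13],[19,0],[39,13],[41,14],[44,20],[45,14],[47,13],[49,0]]
[[18,13],[19,0],[20,11],[39,13],[41,14],[44,20],[45,14],[47,13],[49,0]]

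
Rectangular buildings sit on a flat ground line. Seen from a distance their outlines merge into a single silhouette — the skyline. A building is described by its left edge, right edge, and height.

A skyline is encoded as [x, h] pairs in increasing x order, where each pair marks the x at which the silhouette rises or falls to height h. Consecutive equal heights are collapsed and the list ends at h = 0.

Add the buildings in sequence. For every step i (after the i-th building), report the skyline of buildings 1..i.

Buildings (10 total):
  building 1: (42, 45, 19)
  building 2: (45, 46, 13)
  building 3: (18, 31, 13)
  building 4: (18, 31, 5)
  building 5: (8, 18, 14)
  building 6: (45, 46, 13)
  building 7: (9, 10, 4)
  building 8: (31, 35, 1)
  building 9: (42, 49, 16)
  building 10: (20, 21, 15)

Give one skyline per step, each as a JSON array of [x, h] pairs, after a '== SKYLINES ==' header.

== SKYLINES ==
[[42,19],[45,0]]
[[42,19],[45,13],[46,0]]
[[18,13],[31,0],[42,19],[45,13],[46,0]]
[[18,13],[31,0],[42,19],[45,13],[46,0]]
[[8,14],[18,13],[31,0],[42,19],[45,13],[46,0]]
[[8,14],[18,13],[31,0],[42,19],[45,13],[46,0]]
[[8,14],[18,13],[31,0],[42,19],[45,13],[46,0]]
[[8,14],[18,13],[31,1],[35,0],[42,19],[45,13],[46,0]]
[[8,14],[18,13],[31,1],[35,0],[42,19],[45,16],[49,0]]
[[8,14],[18,13],[20,15],[21,13],[31,1],[35,0],[42,19],[45,16],[49,0]]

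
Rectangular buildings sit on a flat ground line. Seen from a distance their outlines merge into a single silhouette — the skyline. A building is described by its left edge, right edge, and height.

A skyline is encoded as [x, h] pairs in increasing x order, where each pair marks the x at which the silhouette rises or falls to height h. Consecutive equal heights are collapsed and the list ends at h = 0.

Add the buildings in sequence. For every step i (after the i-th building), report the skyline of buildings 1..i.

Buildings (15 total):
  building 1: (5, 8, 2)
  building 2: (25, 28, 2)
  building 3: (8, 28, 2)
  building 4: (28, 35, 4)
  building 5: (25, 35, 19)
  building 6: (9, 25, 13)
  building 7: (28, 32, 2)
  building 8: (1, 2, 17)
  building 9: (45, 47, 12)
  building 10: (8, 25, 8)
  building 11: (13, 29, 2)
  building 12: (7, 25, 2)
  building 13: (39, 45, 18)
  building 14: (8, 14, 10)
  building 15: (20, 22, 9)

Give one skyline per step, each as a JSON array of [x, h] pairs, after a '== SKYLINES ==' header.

== SKYLINES ==
[[5,2],[8,0]]
[[5,2],[8,0],[25,2],[28,0]]
[[5,2],[28,0]]
[[5,2],[28,4],[35,0]]
[[5,2],[25,19],[35,0]]
[[5,2],[9,13],[25,19],[35,0]]
[[5,2],[9,13],[25,19],[35,0]]
[[1,17],[2,0],[5,2],[9,13],[25,19],[35,0]]
[[1,17],[2,0],[5,2],[9,13],[25,19],[35,0],[45,12],[47,0]]
[[1,17],[2,0],[5,2],[8,8],[9,13],[25,19],[35,0],[45,12],[47,0]]
[[1,17],[2,0],[5,2],[8,8],[9,13],[25,19],[35,0],[45,12],[47,0]]
[[1,17],[2,0],[5,2],[8,8],[9,13],[25,19],[35,0],[45,12],[47,0]]
[[1,17],[2,0],[5,2],[8,8],[9,13],[25,19],[35,0],[39,18],[45,12],[47,0]]
[[1,17],[2,0],[5,2],[8,10],[9,13],[25,19],[35,0],[39,18],[45,12],[47,0]]
[[1,17],[2,0],[5,2],[8,10],[9,13],[25,19],[35,0],[39,18],[45,12],[47,0]]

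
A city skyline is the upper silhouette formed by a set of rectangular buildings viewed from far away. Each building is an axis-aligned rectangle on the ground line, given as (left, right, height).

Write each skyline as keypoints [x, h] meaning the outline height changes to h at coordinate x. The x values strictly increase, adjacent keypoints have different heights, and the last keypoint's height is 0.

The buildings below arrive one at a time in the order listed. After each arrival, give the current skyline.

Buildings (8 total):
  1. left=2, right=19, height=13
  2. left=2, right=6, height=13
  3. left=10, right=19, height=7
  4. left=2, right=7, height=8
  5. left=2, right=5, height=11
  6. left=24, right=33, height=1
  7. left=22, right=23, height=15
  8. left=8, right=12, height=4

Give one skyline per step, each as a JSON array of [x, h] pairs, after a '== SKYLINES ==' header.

== SKYLINES ==
[[2,13],[19,0]]
[[2,13],[19,0]]
[[2,13],[19,0]]
[[2,13],[19,0]]
[[2,13],[19,0]]
[[2,13],[19,0],[24,1],[33,0]]
[[2,13],[19,0],[22,15],[23,0],[24,1],[33,0]]
[[2,13],[19,0],[22,15],[23,0],[24,1],[33,0]]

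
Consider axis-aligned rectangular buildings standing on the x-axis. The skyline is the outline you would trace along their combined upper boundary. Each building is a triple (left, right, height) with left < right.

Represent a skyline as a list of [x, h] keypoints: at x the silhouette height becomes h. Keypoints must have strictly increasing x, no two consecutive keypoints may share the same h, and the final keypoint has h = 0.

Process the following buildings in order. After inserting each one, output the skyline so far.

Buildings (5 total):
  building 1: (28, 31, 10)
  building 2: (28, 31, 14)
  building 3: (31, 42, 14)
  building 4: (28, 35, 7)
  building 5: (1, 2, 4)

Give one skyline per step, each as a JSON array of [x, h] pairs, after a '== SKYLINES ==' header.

== SKYLINES ==
[[28,10],[31,0]]
[[28,14],[31,0]]
[[28,14],[42,0]]
[[28,14],[42,0]]
[[1,4],[2,0],[28,14],[42,0]]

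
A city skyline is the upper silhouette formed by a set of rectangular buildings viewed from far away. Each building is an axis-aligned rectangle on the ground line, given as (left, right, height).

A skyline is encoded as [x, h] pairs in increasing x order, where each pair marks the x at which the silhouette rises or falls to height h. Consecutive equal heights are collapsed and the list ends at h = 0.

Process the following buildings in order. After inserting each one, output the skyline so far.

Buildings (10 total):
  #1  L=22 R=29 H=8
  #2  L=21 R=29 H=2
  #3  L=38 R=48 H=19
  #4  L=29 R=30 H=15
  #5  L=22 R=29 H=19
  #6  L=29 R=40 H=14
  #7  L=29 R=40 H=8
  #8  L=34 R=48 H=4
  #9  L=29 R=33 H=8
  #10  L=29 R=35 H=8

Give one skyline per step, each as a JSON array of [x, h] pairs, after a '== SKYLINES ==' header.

== SKYLINES ==
[[22,8],[29,0]]
[[21,2],[22,8],[29,0]]
[[21,2],[22,8],[29,0],[38,19],[48,0]]
[[21,2],[22,8],[29,15],[30,0],[38,19],[48,0]]
[[21,2],[22,19],[29,15],[30,0],[38,19],[48,0]]
[[21,2],[22,19],[29,15],[30,14],[38,19],[48,0]]
[[21,2],[22,19],[29,15],[30,14],[38,19],[48,0]]
[[21,2],[22,19],[29,15],[30,14],[38,19],[48,0]]
[[21,2],[22,19],[29,15],[30,14],[38,19],[48,0]]
[[21,2],[22,19],[29,15],[30,14],[38,19],[48,0]]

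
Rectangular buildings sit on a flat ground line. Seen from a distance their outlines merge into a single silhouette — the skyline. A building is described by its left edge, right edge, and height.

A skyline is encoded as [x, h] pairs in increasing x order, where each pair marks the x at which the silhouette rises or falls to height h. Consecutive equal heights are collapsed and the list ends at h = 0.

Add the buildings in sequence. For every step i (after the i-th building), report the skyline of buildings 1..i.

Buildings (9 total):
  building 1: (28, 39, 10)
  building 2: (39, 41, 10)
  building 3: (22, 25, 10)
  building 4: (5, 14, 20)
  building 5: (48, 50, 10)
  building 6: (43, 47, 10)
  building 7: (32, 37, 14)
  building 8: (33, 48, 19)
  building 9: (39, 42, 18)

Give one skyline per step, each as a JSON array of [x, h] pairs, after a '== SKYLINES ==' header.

== SKYLINES ==
[[28,10],[39,0]]
[[28,10],[41,0]]
[[22,10],[25,0],[28,10],[41,0]]
[[5,20],[14,0],[22,10],[25,0],[28,10],[41,0]]
[[5,20],[14,0],[22,10],[25,0],[28,10],[41,0],[48,10],[50,0]]
[[5,20],[14,0],[22,10],[25,0],[28,10],[41,0],[43,10],[47,0],[48,10],[50,0]]
[[5,20],[14,0],[22,10],[25,0],[28,10],[32,14],[37,10],[41,0],[43,10],[47,0],[48,10],[50,0]]
[[5,20],[14,0],[22,10],[25,0],[28,10],[32,14],[33,19],[48,10],[50,0]]
[[5,20],[14,0],[22,10],[25,0],[28,10],[32,14],[33,19],[48,10],[50,0]]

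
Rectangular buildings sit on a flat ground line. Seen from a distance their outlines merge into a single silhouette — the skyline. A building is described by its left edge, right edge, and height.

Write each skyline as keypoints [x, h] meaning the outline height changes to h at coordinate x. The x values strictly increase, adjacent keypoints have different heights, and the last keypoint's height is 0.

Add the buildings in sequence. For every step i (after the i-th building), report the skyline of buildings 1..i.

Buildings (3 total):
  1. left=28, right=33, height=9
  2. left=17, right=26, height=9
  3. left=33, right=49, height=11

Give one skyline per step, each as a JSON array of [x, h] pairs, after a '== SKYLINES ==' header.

== SKYLINES ==
[[28,9],[33,0]]
[[17,9],[26,0],[28,9],[33,0]]
[[17,9],[26,0],[28,9],[33,11],[49,0]]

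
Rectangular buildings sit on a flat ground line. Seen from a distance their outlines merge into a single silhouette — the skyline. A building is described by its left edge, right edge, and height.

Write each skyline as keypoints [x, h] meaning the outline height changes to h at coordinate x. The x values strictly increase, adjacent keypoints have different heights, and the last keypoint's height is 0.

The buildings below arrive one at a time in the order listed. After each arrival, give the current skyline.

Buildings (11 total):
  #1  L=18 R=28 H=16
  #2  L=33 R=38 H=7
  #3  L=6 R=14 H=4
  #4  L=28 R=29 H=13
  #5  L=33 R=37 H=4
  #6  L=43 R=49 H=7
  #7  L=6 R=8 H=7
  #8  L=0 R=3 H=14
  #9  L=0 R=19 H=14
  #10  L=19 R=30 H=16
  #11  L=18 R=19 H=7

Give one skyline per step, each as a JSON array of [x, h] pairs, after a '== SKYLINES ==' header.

== SKYLINES ==
[[18,16],[28,0]]
[[18,16],[28,0],[33,7],[38,0]]
[[6,4],[14,0],[18,16],[28,0],[33,7],[38,0]]
[[6,4],[14,0],[18,16],[28,13],[29,0],[33,7],[38,0]]
[[6,4],[14,0],[18,16],[28,13],[29,0],[33,7],[38,0]]
[[6,4],[14,0],[18,16],[28,13],[29,0],[33,7],[38,0],[43,7],[49,0]]
[[6,7],[8,4],[14,0],[18,16],[28,13],[29,0],[33,7],[38,0],[43,7],[49,0]]
[[0,14],[3,0],[6,7],[8,4],[14,0],[18,16],[28,13],[29,0],[33,7],[38,0],[43,7],[49,0]]
[[0,14],[18,16],[28,13],[29,0],[33,7],[38,0],[43,7],[49,0]]
[[0,14],[18,16],[30,0],[33,7],[38,0],[43,7],[49,0]]
[[0,14],[18,16],[30,0],[33,7],[38,0],[43,7],[49,0]]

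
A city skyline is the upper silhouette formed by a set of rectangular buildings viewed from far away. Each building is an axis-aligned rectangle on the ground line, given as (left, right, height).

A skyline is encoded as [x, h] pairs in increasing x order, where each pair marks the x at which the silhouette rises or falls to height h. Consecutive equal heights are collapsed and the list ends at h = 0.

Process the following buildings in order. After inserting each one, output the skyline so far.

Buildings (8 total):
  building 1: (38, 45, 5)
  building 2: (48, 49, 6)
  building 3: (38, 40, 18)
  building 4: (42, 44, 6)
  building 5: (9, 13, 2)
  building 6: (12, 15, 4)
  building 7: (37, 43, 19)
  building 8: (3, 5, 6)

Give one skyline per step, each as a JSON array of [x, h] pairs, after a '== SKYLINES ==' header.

== SKYLINES ==
[[38,5],[45,0]]
[[38,5],[45,0],[48,6],[49,0]]
[[38,18],[40,5],[45,0],[48,6],[49,0]]
[[38,18],[40,5],[42,6],[44,5],[45,0],[48,6],[49,0]]
[[9,2],[13,0],[38,18],[40,5],[42,6],[44,5],[45,0],[48,6],[49,0]]
[[9,2],[12,4],[15,0],[38,18],[40,5],[42,6],[44,5],[45,0],[48,6],[49,0]]
[[9,2],[12,4],[15,0],[37,19],[43,6],[44,5],[45,0],[48,6],[49,0]]
[[3,6],[5,0],[9,2],[12,4],[15,0],[37,19],[43,6],[44,5],[45,0],[48,6],[49,0]]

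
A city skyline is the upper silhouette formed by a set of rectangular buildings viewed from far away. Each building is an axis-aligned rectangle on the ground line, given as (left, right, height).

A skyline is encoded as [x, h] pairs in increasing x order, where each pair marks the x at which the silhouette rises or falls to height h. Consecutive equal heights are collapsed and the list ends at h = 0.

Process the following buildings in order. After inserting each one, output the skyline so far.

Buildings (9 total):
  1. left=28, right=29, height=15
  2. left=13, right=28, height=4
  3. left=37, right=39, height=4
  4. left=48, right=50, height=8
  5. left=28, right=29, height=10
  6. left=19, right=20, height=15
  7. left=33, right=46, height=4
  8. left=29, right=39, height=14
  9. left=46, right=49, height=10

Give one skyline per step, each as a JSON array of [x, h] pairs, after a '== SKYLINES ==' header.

== SKYLINES ==
[[28,15],[29,0]]
[[13,4],[28,15],[29,0]]
[[13,4],[28,15],[29,0],[37,4],[39,0]]
[[13,4],[28,15],[29,0],[37,4],[39,0],[48,8],[50,0]]
[[13,4],[28,15],[29,0],[37,4],[39,0],[48,8],[50,0]]
[[13,4],[19,15],[20,4],[28,15],[29,0],[37,4],[39,0],[48,8],[50,0]]
[[13,4],[19,15],[20,4],[28,15],[29,0],[33,4],[46,0],[48,8],[50,0]]
[[13,4],[19,15],[20,4],[28,15],[29,14],[39,4],[46,0],[48,8],[50,0]]
[[13,4],[19,15],[20,4],[28,15],[29,14],[39,4],[46,10],[49,8],[50,0]]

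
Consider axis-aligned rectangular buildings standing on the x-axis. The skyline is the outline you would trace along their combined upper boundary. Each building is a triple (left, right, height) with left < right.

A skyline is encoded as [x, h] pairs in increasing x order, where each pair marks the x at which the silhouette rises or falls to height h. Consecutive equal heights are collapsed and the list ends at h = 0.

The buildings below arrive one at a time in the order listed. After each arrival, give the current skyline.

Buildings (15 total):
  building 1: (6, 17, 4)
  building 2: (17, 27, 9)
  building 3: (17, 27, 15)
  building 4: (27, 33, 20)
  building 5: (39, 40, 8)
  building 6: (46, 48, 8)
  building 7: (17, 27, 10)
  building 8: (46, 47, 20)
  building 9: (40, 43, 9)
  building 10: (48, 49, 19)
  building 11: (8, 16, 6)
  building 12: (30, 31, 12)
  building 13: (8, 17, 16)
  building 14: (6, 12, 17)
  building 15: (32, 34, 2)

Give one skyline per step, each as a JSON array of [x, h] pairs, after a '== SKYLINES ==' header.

== SKYLINES ==
[[6,4],[17,0]]
[[6,4],[17,9],[27,0]]
[[6,4],[17,15],[27,0]]
[[6,4],[17,15],[27,20],[33,0]]
[[6,4],[17,15],[27,20],[33,0],[39,8],[40,0]]
[[6,4],[17,15],[27,20],[33,0],[39,8],[40,0],[46,8],[48,0]]
[[6,4],[17,15],[27,20],[33,0],[39,8],[40,0],[46,8],[48,0]]
[[6,4],[17,15],[27,20],[33,0],[39,8],[40,0],[46,20],[47,8],[48,0]]
[[6,4],[17,15],[27,20],[33,0],[39,8],[40,9],[43,0],[46,20],[47,8],[48,0]]
[[6,4],[17,15],[27,20],[33,0],[39,8],[40,9],[43,0],[46,20],[47,8],[48,19],[49,0]]
[[6,4],[8,6],[16,4],[17,15],[27,20],[33,0],[39,8],[40,9],[43,0],[46,20],[47,8],[48,19],[49,0]]
[[6,4],[8,6],[16,4],[17,15],[27,20],[33,0],[39,8],[40,9],[43,0],[46,20],[47,8],[48,19],[49,0]]
[[6,4],[8,16],[17,15],[27,20],[33,0],[39,8],[40,9],[43,0],[46,20],[47,8],[48,19],[49,0]]
[[6,17],[12,16],[17,15],[27,20],[33,0],[39,8],[40,9],[43,0],[46,20],[47,8],[48,19],[49,0]]
[[6,17],[12,16],[17,15],[27,20],[33,2],[34,0],[39,8],[40,9],[43,0],[46,20],[47,8],[48,19],[49,0]]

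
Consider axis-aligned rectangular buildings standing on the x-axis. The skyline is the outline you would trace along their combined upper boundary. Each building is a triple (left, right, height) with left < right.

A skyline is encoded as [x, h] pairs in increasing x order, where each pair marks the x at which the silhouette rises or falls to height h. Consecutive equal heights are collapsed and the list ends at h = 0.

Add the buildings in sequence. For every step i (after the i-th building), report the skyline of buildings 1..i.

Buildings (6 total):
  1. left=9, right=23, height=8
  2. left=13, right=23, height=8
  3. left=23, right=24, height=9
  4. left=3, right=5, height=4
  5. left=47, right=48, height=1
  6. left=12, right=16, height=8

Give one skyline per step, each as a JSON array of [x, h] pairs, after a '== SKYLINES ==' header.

== SKYLINES ==
[[9,8],[23,0]]
[[9,8],[23,0]]
[[9,8],[23,9],[24,0]]
[[3,4],[5,0],[9,8],[23,9],[24,0]]
[[3,4],[5,0],[9,8],[23,9],[24,0],[47,1],[48,0]]
[[3,4],[5,0],[9,8],[23,9],[24,0],[47,1],[48,0]]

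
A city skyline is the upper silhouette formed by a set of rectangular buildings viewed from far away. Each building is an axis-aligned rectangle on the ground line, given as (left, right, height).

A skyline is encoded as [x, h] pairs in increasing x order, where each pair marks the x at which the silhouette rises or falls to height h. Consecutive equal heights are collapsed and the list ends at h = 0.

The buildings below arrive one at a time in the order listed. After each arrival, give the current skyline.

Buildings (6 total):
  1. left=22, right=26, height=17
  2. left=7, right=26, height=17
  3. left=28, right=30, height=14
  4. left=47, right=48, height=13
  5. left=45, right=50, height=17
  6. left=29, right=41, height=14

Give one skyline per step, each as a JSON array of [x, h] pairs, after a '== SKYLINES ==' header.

== SKYLINES ==
[[22,17],[26,0]]
[[7,17],[26,0]]
[[7,17],[26,0],[28,14],[30,0]]
[[7,17],[26,0],[28,14],[30,0],[47,13],[48,0]]
[[7,17],[26,0],[28,14],[30,0],[45,17],[50,0]]
[[7,17],[26,0],[28,14],[41,0],[45,17],[50,0]]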